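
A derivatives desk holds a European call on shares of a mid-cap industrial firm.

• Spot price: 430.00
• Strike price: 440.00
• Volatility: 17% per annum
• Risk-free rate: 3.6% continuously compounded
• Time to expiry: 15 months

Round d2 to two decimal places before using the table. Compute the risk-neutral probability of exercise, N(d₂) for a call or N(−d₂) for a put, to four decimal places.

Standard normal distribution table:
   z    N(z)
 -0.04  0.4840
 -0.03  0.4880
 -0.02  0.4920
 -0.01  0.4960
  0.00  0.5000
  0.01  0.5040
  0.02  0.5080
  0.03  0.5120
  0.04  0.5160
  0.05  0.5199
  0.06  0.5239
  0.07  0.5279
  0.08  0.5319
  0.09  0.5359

0.5080

T = 1.25;  σ√T = 0.1901
ln(S/K) + (r + σ²/2)T = ln(430/440) + (0.036 + 0.17²/2)·1.25 = -0.0230 + 0.0631 = 0.0401
d₁ = 0.0401 / 0.1901 = 0.2108 → 0.21
d₂ = d₁ − σ√T = 0.2108 − 0.1901 = 0.0208 → 0.02
Pr(exercise) under Q = N(d₂) = 0.5080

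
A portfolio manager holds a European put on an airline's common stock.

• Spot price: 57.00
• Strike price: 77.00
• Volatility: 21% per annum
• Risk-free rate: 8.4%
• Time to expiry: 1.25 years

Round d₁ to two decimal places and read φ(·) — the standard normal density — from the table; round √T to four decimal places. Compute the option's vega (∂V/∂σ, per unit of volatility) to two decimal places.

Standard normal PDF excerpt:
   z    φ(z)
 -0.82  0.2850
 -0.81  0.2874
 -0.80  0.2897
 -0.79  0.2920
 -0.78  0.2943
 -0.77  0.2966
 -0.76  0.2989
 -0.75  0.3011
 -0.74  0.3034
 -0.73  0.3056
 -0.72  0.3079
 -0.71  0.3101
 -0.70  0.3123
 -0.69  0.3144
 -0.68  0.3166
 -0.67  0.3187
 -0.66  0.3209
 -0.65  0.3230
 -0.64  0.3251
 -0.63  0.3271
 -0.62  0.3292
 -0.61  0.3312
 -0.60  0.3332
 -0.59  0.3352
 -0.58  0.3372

19.62

T = 1.25;  σ√T = 0.2348
ln(S/K) + (r + σ²/2)T = ln(57/77) + (0.084 + 0.21²/2)·1.25 = -0.3008 + 0.1326 = -0.1682
d₁ = -0.1682 / 0.2348 = -0.7164 which rounds to -0.72
√T = √1.25 = 1.1180
φ(d₁) = φ(-0.72) = 0.3079
vega = S·φ(d₁)·√T = 57·0.3079·1.1180 = 19.6212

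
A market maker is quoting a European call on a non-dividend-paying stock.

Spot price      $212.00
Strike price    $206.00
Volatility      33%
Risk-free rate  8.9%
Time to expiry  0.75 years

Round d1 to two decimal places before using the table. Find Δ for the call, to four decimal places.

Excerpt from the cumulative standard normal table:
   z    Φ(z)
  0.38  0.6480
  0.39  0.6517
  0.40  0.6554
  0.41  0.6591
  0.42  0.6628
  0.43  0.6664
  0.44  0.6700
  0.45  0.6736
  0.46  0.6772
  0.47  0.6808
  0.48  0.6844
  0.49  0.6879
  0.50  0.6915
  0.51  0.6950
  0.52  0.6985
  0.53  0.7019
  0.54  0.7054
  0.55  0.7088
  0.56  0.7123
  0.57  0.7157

T = 0.75;  σ√T = 0.2858
d₁ = [ln(212/206) + (0.089 + 0.33²/2)·0.75] / 0.2858 = [0.0287 + 0.1076] / 0.2858 = 0.4769 ≈ 0.48
N(d₁) = N(0.48) = 0.6844
Δ_call = N(d₁) = 0.6844

0.6844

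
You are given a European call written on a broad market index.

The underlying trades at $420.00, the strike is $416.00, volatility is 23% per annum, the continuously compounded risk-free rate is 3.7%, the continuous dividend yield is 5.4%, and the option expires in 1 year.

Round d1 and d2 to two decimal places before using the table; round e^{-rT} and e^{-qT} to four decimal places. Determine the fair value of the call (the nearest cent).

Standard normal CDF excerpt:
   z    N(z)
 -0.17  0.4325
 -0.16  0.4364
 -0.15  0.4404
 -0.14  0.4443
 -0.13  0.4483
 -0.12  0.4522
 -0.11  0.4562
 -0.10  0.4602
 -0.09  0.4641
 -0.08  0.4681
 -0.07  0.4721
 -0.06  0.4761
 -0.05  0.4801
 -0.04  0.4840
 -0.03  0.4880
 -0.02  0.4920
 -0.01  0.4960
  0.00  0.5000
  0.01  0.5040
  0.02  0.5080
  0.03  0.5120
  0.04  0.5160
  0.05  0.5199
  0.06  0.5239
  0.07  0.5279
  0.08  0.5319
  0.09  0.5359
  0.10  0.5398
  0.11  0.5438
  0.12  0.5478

$35.09

σ√T = 0.23 × 1.0000 = 0.2300
d₁ = [ln(420/416) + (0.037 − 0.054 + 0.23²/2)·1] / 0.2300 = [0.0096 + 0.0095] / 0.2300 = 0.0827 which rounds to 0.08
d₂ = d₁ − σ√T = 0.0827 − 0.2300 = -0.1473 which rounds to -0.15
e^(−qT) = e^(−0.054·1) = 0.9474;  e^(−rT) = e^(−0.037·1) = 0.9637
N(d₁) = N(0.08) = 0.5319;  N(d₂) = N(-0.15) = 0.4404
C = 420·0.9474·0.5319 − 416·0.9637·0.4404 = 211.6473 − 176.5560 = 35.0913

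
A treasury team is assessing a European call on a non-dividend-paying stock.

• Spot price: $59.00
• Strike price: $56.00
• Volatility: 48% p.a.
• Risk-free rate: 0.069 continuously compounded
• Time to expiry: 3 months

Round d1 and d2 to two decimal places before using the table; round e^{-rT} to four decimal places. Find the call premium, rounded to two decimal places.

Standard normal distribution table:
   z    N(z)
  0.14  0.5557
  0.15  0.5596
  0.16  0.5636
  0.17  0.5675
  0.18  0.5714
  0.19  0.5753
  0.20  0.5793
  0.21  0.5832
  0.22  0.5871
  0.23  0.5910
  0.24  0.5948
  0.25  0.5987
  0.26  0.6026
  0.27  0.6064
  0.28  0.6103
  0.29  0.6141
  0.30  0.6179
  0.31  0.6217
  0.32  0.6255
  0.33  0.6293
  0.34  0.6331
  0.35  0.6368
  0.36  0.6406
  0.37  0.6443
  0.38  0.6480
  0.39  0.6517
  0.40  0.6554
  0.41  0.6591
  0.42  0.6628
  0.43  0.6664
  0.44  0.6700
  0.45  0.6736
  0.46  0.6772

$7.65

σ√T = 0.48 × 0.5000 = 0.2400
ln(S/K) + (r + σ²/2)T = ln(59/56) + (0.069 + 0.48²/2)·0.25 = 0.0522 + 0.0461 = 0.0982
d₁ = 0.0982 / 0.2400 = 0.4093 which rounds to 0.41
d₂ = d₁ − σ√T = 0.4093 − 0.2400 = 0.1693 which rounds to 0.17
exp(−rT) = exp(−0.069·0.25) = 0.9829
N(d₁) = N(0.41) = 0.6591;  N(d₂) = N(0.17) = 0.5675
C = 59·0.6591 − 56·0.9829·0.5675 = 38.8869 − 31.2366 = 7.6503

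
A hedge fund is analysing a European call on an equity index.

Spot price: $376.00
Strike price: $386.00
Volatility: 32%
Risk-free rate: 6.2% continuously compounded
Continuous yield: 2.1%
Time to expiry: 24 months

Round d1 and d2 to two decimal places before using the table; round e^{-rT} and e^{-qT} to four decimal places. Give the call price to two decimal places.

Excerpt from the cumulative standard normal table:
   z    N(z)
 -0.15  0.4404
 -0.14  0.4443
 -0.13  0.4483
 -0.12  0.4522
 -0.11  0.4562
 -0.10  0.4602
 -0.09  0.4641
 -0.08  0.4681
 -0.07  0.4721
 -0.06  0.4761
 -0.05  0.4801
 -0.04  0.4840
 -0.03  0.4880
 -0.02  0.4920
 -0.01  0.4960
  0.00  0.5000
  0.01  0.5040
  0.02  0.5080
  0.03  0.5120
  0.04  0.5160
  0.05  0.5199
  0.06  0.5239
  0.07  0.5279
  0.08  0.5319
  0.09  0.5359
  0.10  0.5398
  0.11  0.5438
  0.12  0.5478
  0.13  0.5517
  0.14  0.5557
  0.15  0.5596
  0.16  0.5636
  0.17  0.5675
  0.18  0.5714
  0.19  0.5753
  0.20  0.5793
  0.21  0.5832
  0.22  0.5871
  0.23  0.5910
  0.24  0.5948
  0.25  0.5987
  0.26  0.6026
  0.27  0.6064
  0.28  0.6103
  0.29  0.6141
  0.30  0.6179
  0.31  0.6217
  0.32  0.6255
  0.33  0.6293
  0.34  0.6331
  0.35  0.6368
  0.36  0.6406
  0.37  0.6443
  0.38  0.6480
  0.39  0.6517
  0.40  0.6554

T = 2;  σ√T = 0.4525
ln(S/K) + (r − q + σ²/2)T = ln(376/386) + (0.062 − 0.021 + 0.32²/2)·2 = -0.0262 + 0.1844 = 0.1582
d₁ = 0.1582 / 0.4525 = 0.3495 → 0.35
d₂ = d₁ − σ√T = 0.3495 − 0.4525 = -0.1031 → -0.10
e^(−qT) = e^(−0.021·2) = 0.9589;  e^(−rT) = e^(−0.062·2) = 0.8834
N(d₁) = N(0.35) = 0.6368;  N(d₂) = N(-0.10) = 0.4602
C = 376·0.9589·0.6368 − 386·0.8834·0.4602 = 229.5959 − 156.9247 = 72.6712

$72.67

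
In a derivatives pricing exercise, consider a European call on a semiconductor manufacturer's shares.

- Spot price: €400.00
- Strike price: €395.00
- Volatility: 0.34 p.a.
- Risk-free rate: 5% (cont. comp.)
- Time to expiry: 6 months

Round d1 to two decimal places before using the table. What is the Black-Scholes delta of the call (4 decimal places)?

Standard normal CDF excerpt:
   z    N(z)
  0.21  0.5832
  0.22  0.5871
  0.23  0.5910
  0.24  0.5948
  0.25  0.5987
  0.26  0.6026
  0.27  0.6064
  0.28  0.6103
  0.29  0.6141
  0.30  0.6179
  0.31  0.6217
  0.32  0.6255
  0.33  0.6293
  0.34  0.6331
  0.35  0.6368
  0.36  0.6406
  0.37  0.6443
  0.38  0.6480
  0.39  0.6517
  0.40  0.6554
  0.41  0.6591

T = 0.5;  σ√T = 0.2404
ln(S/K) + (r + σ²/2)T = ln(400/395) + (0.05 + 0.34²/2)·0.5 = 0.0126 + 0.0539 = 0.0665
d₁ = 0.0665 / 0.2404 = 0.2765 ≈ 0.28
N(d₁) = N(0.28) = 0.6103
Δ_call = N(d₁) = 0.6103

0.6103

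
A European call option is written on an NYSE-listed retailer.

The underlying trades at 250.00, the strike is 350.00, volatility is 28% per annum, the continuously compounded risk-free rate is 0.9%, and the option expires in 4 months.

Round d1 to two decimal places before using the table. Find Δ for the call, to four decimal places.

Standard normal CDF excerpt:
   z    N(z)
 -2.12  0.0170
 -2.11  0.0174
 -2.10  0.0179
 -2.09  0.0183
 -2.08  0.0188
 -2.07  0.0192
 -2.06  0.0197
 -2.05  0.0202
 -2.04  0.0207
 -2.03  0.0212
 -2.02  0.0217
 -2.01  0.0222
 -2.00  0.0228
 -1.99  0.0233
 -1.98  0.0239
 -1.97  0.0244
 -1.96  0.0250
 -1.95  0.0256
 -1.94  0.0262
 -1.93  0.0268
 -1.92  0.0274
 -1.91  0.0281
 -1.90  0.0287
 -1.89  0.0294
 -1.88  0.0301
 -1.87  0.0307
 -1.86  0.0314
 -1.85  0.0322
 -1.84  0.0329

σ√T = 0.28·√0.3333 = 0.1617
d₁ = [ln(250/350) + (0.009 + 0.28²/2)·0.3333] / 0.1617 = [-0.3365 + 0.0161] / 0.1617 = -1.9820 ⇒ -1.98
N(d₁) = N(-1.98) = 0.0239
Δ_call = N(d₁) = 0.0239

0.0239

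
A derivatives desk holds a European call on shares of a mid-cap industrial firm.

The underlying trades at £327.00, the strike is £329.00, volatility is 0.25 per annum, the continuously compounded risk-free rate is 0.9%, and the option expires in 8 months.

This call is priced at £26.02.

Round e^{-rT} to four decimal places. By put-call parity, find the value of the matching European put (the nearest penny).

£26.05

e^(−rT) = e^(−0.009·0.6667) = 0.9940
Put-call parity: C − P = S − K·e^(−rT) = 327 − 329·0.9940 = 327 − 327.0260 = -0.0260
P = C − (C − P) = 26.02 − (-0.0260) = 26.0460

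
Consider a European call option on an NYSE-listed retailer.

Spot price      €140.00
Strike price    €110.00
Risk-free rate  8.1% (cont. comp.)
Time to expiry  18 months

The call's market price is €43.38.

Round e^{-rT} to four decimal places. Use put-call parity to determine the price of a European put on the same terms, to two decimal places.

€0.80

e^(−rT) = e^(−0.081·1.5) = 0.8856
Put-call parity: C − P = S − K·e^(−rT) = 140 − 110·0.8856 = 140 − 97.4160 = 42.5840
P = C − (C − P) = 43.38 − (42.5840) = 0.7960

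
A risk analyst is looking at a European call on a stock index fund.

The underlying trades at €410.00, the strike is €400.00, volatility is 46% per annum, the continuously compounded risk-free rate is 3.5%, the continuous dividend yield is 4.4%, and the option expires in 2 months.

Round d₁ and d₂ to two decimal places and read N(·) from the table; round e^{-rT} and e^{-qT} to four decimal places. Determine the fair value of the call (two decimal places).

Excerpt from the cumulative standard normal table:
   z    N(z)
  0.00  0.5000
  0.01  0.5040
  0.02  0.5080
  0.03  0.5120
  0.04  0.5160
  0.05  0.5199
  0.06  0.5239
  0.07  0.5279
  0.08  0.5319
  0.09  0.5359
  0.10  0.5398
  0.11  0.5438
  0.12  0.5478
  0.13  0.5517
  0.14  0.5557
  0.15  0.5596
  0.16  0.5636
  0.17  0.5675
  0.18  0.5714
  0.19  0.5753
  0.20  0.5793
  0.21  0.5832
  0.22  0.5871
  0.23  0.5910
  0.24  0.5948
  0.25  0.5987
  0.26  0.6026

σ√T = 0.46 × 0.4082 = 0.1878
ln(S/K) + (r − q + σ²/2)T = ln(410/400) + (0.035 − 0.044 + 0.46²/2)·0.1667 = 0.0247 + 0.0161 = 0.0408
d₁ = 0.0408 / 0.1878 = 0.2174 ⇒ 0.22
d₂ = d₁ − σ√T = 0.2174 − 0.1878 = 0.0296 ⇒ 0.03
e^(−qT) = e^(−0.044·0.1667) = 0.9927;  e^(−rT) = e^(−0.035·0.1667) = 0.9942
N(d₁) = N(0.22) = 0.5871;  N(d₂) = N(0.03) = 0.5120
C = 410·0.9927·0.5871 − 400·0.9942·0.5120 = 238.9538 − 203.6122 = 35.3416

€35.34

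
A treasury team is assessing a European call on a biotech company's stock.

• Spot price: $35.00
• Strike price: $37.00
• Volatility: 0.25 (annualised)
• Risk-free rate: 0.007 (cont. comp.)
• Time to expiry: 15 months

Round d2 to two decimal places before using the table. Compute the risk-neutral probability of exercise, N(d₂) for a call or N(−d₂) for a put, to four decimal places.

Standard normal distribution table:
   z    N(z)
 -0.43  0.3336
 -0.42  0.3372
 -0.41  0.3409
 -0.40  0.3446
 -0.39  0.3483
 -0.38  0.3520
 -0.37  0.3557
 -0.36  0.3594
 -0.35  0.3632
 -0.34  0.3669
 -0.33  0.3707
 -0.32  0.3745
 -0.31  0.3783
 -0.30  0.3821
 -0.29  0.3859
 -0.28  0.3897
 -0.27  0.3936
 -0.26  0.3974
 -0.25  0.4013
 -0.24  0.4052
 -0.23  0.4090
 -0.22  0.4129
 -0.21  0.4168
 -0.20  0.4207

σ√T = 0.25 × 1.1180 = 0.2795
d₁ = [ln(35/37) + (0.007 + ½·0.25²)·1.25] / (σ√T) = (-0.0556 + 0.0478) / 0.2795 = -0.0278 which rounds to -0.03
d₂ = -0.0278 − 0.2795 = -0.3073 which rounds to -0.31
Risk-neutral Pr[S_T > K] = N(d₂) = N(-0.31) = 0.3783

0.3783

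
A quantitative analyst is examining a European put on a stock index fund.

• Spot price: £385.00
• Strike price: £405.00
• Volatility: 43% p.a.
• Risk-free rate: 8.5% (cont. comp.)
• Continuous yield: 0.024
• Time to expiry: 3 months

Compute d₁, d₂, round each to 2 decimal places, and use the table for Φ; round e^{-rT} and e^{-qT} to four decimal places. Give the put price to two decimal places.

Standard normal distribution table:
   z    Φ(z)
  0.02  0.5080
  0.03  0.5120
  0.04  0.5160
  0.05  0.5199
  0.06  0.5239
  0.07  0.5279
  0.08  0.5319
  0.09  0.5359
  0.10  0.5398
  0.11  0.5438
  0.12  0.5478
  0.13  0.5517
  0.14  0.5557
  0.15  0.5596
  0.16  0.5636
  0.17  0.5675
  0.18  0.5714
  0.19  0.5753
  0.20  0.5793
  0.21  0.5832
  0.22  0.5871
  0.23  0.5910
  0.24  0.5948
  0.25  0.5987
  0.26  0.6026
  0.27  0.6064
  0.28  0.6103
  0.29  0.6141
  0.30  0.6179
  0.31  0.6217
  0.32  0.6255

£39.94

σ√T = 0.43·√0.25 = 0.2150
d₁ = [ln(385/405) + (0.085 − 0.024 + 0.43²/2)·0.25] / 0.2150 = [-0.0506 + 0.0384] / 0.2150 = -0.0571 ⇒ -0.06
d₂ = d₁ − σ√T = -0.0571 − 0.2150 = -0.2721 ⇒ -0.27
exp(−qT) = exp(−0.024·0.25) = 0.9940;  exp(−rT) = exp(−0.085·0.25) = 0.9790
N(−d₂) = N(0.27) = 0.6064;  N(−d₁) = N(0.06) = 0.5239
P = 405·0.9790·0.6064 − 385·0.9940·0.5239 = 240.4346 − 200.4913 = 39.9433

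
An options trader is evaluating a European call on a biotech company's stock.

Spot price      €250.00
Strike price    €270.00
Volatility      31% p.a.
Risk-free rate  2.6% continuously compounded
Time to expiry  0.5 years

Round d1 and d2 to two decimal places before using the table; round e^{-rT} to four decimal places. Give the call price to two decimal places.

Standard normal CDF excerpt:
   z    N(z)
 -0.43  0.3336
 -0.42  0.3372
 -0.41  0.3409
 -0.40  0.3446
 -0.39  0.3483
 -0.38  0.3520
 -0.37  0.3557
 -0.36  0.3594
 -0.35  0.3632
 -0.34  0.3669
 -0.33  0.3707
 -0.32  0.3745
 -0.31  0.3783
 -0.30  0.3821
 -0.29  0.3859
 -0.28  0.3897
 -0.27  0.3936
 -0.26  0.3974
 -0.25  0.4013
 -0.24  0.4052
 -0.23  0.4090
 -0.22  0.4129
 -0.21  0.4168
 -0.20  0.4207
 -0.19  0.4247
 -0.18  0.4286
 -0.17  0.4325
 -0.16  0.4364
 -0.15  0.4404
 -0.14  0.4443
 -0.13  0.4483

€15.31

T = 0.5;  σ√T = 0.2192
d₁ = [ln(250/270) + (0.026 + 0.31²/2)·0.5] / 0.2192 = [-0.0770 + 0.0370] / 0.2192 = -0.1822 ≈ -0.18
d₂ = d₁ − σ√T = -0.1822 − 0.2192 = -0.4014 ≈ -0.40
e^(−rT) = e^(−0.026·0.5) = 0.9871
N(d₁) = N(-0.18) = 0.4286;  N(d₂) = N(-0.40) = 0.3446
C = 250·0.4286 − 270·0.9871·0.3446 = 107.1500 − 91.8418 = 15.3082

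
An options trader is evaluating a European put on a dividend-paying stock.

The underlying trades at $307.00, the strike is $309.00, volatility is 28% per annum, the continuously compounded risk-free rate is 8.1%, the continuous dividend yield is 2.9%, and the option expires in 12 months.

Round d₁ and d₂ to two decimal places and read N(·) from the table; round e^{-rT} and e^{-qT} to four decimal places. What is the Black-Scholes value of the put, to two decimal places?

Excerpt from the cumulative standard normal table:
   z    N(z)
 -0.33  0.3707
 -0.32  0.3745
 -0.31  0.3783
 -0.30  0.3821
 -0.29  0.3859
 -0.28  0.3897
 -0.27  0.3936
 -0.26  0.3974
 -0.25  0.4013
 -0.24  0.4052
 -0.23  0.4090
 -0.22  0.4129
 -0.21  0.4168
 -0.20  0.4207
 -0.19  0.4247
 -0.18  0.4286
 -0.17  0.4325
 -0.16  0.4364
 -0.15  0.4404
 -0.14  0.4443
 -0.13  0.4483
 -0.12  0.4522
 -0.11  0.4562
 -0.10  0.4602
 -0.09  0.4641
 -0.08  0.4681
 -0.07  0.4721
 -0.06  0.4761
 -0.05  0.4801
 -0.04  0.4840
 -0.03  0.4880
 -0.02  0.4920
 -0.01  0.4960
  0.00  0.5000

$26.25

T = 1;  σ√T = 0.2800
ln(S/K) + (r − q + σ²/2)T = ln(307/309) + (0.081 − 0.029 + 0.28²/2)·1 = -0.0065 + 0.0912 = 0.0847
d₁ = 0.0847 / 0.2800 = 0.3025 ⇒ 0.30
d₂ = d₁ − σ√T = 0.3025 − 0.2800 = 0.0225 ⇒ 0.02
e^(−qT) = e^(−0.029·1) = 0.9714;  e^(−rT) = e^(−0.081·1) = 0.9222
N(−d₂) = N(-0.02) = 0.4920;  N(−d₁) = N(-0.30) = 0.3821
P = 309·0.9222·0.4920 − 307·0.9714·0.3821 = 140.2002 − 113.9498 = 26.2504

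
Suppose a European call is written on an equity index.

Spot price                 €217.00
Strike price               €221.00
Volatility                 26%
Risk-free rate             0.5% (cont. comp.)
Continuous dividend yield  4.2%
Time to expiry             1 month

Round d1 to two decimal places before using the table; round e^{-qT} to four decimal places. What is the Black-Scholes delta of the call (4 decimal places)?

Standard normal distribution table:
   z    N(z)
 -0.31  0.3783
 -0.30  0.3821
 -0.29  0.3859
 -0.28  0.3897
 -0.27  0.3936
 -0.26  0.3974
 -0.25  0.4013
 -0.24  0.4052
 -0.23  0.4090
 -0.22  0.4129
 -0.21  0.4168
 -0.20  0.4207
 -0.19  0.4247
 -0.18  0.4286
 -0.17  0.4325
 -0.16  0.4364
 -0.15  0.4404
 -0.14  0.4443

σ√T = 0.26 × 0.2887 = 0.0751
ln(S/K) + (r − q + σ²/2)T = ln(217/221) + (0.005 − 0.042 + 0.26²/2)·0.08333 = -0.0183 − 0.0003 = -0.0185
d₁ = -0.0185 / 0.0751 = -0.2469 ⇒ -0.25
N(d₁) = N(-0.25) = 0.4013
Δ_call = e^(−qT)·N(d₁) = 0.9965·0.4013 = 0.3999

0.3999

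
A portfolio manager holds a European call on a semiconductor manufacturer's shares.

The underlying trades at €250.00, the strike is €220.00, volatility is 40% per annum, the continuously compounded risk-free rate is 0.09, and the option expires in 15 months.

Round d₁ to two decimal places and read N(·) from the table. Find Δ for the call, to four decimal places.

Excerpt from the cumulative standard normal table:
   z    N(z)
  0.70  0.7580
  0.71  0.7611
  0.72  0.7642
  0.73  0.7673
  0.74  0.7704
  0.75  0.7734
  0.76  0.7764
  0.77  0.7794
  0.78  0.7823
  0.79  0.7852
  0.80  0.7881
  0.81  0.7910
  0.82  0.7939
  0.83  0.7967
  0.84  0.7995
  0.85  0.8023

0.7764

σ√T = 0.4·√1.25 = 0.4472
d₁ = [ln(250/220) + (0.09 + 0.4²/2)·1.25] / 0.4472 = [0.1278 + 0.2125] / 0.4472 = 0.7610 ≈ 0.76
N(d₁) = N(0.76) = 0.7764
Δ_call = N(d₁) = 0.7764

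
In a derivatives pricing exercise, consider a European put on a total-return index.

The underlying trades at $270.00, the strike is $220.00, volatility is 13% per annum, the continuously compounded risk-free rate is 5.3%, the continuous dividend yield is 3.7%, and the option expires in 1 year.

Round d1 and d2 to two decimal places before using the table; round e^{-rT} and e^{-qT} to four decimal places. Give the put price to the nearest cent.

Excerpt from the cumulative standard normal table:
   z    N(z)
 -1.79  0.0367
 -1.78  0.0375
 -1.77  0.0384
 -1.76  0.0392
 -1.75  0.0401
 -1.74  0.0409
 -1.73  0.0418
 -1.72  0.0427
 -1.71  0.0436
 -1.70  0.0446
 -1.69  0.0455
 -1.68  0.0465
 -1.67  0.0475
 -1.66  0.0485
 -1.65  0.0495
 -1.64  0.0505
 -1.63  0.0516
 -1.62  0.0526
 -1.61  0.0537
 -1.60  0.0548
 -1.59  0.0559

T = 1;  σ√T = 0.1300
d₁ = [ln(270/220) + (0.053 − 0.037 + ½·0.13²)·1] / (σ√T) = (0.2048 + 0.0244) / 0.1300 = 1.7634 → 1.76
d₂ = 1.7634 − 0.1300 = 1.6334 → 1.63
exp(−qT) = exp(−0.037·1) = 0.9637;  exp(−rT) = exp(−0.053·1) = 0.9484
P = 220·0.9484·N(-1.63) − 270·0.9637·N(-1.76) = 220·0.9484·0.0516 − 270·0.9637·0.0392 = 10.7662 − 10.1998 = 0.5664

$0.57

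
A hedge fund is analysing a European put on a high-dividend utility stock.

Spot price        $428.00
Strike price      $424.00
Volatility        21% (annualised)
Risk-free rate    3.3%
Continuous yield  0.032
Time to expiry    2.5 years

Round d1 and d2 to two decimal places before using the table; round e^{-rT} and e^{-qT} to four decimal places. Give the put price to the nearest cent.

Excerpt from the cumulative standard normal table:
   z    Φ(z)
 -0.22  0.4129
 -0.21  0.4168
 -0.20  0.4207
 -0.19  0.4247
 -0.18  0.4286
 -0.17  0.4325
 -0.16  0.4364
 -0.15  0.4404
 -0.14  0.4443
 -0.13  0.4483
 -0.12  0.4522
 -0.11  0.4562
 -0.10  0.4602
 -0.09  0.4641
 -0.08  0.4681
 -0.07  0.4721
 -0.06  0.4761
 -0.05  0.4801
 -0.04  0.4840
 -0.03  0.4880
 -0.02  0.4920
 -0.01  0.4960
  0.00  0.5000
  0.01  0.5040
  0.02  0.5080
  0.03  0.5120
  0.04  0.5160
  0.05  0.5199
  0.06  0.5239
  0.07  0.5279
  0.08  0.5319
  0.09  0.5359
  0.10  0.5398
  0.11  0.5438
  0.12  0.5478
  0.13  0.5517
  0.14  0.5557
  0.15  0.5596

σ√T = 0.21 × 1.5811 = 0.3320
d₁ = [ln(428/424) + (0.033 − 0.032 + 0.21²/2)·2.5] / 0.3320 = [0.0094 + 0.0576] / 0.3320 = 0.2018 ⇒ 0.20
d₂ = d₁ − σ√T = 0.2018 − 0.3320 = -0.1302 ⇒ -0.13
exp(−qT) = exp(−0.032·2.5) = 0.9231;  exp(−rT) = exp(−0.033·2.5) = 0.9208
N(−d₂) = N(0.13) = 0.5517;  N(−d₁) = N(-0.20) = 0.4207
P = 424·0.9208·0.5517 − 428·0.9231·0.4207 = 215.3943 − 166.2130 = 49.1813

$49.18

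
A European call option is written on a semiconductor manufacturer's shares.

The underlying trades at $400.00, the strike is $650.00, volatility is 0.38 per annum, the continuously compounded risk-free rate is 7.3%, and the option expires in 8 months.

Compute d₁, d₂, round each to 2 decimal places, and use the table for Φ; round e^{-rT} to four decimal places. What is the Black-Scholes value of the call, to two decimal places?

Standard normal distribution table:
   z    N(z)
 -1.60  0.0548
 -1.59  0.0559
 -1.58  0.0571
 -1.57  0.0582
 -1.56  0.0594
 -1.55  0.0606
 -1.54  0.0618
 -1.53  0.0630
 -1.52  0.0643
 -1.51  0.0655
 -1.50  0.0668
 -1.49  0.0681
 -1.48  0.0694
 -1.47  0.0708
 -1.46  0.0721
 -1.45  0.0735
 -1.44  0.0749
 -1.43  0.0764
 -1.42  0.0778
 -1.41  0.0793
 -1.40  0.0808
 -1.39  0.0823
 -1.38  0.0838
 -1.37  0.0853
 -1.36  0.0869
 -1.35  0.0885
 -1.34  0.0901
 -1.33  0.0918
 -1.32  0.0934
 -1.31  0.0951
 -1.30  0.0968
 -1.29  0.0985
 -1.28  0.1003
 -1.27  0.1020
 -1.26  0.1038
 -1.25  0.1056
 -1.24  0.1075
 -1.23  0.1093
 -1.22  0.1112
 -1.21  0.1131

$5.46

σ√T = 0.38 × 0.8165 = 0.3103
ln(S/K) + (r + σ²/2)T = ln(400/650) + (0.073 + 0.38²/2)·0.6667 = -0.4855 + 0.0968 = -0.3887
d₁ = -0.3887 / 0.3103 = -1.2528 ⇒ -1.25
d₂ = d₁ − σ√T = -1.2528 − 0.3103 = -1.5631 ⇒ -1.56
exp(−rT) = exp(−0.073·0.6667) = 0.9525
N(d₁) = N(-1.25) = 0.1056;  N(d₂) = N(-1.56) = 0.0594
C = 400·0.1056 − 650·0.9525·0.0594 = 42.2400 − 36.7760 = 5.4640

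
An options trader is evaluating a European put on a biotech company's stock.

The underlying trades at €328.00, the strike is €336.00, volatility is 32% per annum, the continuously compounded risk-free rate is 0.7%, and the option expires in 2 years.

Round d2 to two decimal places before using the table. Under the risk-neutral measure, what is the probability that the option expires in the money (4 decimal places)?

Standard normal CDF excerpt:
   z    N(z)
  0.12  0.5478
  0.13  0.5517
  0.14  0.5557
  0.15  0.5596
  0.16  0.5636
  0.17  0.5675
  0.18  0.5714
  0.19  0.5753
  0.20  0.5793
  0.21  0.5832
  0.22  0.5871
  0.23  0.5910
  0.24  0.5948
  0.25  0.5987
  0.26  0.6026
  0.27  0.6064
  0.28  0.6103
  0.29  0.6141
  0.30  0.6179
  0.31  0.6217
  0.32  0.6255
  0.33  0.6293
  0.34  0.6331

0.5987

σ√T = 0.32 × 1.4142 = 0.4525
d₁ = [ln(328/336) + (0.007 + 0.32²/2)·2] / 0.4525 = [-0.0241 + 0.1164] / 0.4525 = 0.2040 ≈ 0.20
d₂ = d₁ − σ√T = 0.2040 − 0.4525 = -0.2486 ≈ -0.25
Pr(exercise) under Q = N(−d₂) = N(0.25) = 0.5987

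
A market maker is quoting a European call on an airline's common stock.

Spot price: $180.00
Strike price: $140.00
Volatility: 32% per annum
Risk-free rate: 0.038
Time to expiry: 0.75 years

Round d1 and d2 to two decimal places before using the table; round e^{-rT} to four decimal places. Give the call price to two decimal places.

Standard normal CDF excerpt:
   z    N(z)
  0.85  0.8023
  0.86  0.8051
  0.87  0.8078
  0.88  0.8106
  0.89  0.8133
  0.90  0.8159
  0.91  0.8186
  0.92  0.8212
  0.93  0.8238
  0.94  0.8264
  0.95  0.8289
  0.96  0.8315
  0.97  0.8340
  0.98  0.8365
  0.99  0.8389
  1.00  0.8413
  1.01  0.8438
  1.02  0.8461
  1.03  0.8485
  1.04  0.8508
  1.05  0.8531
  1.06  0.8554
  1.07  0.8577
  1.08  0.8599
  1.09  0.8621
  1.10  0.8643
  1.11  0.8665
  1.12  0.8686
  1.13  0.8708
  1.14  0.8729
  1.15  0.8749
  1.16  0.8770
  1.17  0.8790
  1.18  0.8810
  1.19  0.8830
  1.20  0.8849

σ√T = 0.32 × 0.8660 = 0.2771
d₁ = [ln(180/140) + (0.038 + ½·0.32²)·0.75] / (σ√T) = (0.2513 + 0.0669) / 0.2771 = 1.1483 → 1.15
d₂ = 1.1483 − 0.2771 = 0.8711 → 0.87
e^(−rT) = e^(−0.038·0.75) = 0.9719
N(d₁) = N(1.15) = 0.8749;  N(d₂) = N(0.87) = 0.8078
C = 180·0.8749 − 140·0.9719·0.8078 = 157.4820 − 109.9141 = 47.5679

$47.57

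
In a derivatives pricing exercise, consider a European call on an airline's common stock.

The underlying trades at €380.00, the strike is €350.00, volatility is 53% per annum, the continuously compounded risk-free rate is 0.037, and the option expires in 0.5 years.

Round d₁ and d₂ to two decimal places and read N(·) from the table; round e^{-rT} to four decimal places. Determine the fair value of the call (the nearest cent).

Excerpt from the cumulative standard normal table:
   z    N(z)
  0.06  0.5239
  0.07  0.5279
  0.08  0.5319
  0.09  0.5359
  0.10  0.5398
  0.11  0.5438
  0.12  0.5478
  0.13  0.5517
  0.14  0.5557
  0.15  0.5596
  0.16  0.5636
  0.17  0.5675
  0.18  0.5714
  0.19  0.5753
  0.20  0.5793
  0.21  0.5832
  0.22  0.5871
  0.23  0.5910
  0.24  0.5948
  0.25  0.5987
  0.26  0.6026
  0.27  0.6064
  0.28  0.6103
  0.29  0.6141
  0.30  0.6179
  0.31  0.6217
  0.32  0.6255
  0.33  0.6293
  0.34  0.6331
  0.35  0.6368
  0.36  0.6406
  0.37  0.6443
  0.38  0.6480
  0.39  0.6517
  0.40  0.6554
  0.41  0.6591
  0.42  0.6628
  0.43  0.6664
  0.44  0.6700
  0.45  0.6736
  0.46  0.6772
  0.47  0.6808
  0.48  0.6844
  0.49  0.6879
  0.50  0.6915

σ√T = 0.53·√0.5 = 0.3748
ln(S/K) + (r + σ²/2)T = ln(380/350) + (0.037 + 0.53²/2)·0.5 = 0.0822 + 0.0887 = 0.1710
d₁ = 0.1710 / 0.3748 = 0.4562 → 0.46
d₂ = d₁ − σ√T = 0.4562 − 0.3748 = 0.0814 → 0.08
e^(−rT) = e^(−0.037·0.5) = 0.9817
N(d₁) = N(0.46) = 0.6772;  N(d₂) = N(0.08) = 0.5319
C = 380·0.6772 − 350·0.9817·0.5319 = 257.3360 − 182.7582 = 74.5778

€74.58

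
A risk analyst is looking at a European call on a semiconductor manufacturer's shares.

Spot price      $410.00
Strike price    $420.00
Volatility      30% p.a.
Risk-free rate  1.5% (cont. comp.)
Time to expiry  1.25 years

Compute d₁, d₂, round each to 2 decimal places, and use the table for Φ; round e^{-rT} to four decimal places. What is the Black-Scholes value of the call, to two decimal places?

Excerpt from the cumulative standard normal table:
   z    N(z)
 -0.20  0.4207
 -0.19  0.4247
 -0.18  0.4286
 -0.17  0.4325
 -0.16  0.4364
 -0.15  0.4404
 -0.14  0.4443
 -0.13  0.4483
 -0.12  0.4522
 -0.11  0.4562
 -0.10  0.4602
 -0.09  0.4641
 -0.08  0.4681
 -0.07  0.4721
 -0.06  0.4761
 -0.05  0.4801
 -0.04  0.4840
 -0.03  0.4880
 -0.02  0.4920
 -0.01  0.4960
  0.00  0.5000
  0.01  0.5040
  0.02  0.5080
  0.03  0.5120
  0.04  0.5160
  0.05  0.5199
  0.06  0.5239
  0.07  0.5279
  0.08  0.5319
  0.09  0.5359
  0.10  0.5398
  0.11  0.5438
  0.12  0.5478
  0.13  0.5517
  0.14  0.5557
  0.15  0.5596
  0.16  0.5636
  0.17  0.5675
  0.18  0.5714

$52.77

T = 1.25;  σ√T = 0.3354
d₁ = [ln(410/420) + (0.015 + 0.3²/2)·1.25] / 0.3354 = [-0.0241 + 0.0750] / 0.3354 = 0.1518 → 0.15
d₂ = d₁ − σ√T = 0.1518 − 0.3354 = -0.1836 → -0.18
exp(−rT) = exp(−0.015·1.25) = 0.9814
N(d₁) = N(0.15) = 0.5596;  N(d₂) = N(-0.18) = 0.4286
C = 410·0.5596 − 420·0.9814·0.4286 = 229.4360 − 176.6638 = 52.7722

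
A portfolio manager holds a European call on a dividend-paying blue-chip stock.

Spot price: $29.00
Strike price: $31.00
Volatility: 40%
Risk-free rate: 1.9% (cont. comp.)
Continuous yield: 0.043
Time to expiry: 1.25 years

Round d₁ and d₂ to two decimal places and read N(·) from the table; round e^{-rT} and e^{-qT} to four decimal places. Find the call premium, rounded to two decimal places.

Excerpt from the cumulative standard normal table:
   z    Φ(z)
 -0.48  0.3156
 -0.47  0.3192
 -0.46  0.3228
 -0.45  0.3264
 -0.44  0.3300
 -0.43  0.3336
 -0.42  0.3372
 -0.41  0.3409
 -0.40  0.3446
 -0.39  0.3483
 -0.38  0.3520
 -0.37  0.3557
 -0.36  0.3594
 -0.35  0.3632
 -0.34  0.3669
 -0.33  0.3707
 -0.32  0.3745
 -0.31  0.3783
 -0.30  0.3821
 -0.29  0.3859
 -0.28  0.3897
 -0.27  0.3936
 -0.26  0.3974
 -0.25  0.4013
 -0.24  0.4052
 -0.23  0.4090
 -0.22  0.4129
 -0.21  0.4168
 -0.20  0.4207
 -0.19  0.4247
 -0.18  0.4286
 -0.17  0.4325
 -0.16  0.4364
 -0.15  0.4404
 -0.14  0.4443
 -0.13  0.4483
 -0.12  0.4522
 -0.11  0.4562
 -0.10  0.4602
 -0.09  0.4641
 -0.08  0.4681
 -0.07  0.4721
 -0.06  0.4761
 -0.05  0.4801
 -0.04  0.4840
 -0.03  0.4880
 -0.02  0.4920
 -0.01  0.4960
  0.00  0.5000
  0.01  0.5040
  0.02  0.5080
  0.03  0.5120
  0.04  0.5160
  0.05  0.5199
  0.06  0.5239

σ√T = 0.4 × 1.1180 = 0.4472
ln(S/K) + (r − q + σ²/2)T = ln(29/31) + (0.019 − 0.043 + 0.4²/2)·1.25 = -0.0667 + 0.0700 = 0.0033
d₁ = 0.0033 / 0.4472 = 0.0074 → 0.01
d₂ = d₁ − σ√T = 0.0074 − 0.4472 = -0.4398 → -0.44
exp(−qT) = exp(−0.043·1.25) = 0.9477;  exp(−rT) = exp(−0.019·1.25) = 0.9765
C = 29·0.9477·N(0.01) − 31·0.9765·N(-0.44) = 29·0.9477·0.5040 − 31·0.9765·0.3300 = 13.8516 − 9.9896 = 3.8620

$3.86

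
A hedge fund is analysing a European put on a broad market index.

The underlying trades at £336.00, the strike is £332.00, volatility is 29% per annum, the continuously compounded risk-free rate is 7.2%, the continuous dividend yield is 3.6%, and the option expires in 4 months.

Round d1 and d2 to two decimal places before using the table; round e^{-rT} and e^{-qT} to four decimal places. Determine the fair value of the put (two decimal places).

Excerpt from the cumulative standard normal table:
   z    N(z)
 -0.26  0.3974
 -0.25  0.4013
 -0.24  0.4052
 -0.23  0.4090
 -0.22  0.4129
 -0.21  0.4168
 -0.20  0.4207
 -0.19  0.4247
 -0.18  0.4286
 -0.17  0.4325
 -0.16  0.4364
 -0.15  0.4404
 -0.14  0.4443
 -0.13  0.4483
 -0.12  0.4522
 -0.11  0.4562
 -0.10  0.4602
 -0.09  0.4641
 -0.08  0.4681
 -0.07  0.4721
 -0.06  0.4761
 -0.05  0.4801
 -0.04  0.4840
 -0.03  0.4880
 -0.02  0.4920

σ√T = 0.29·√0.3333 = 0.1674
d₁ = [ln(336/332) + (0.072 − 0.036 + ½·0.29²)·0.3333] / (σ√T) = (0.0120 + 0.0260) / 0.1674 = 0.2269 ⇒ 0.23
d₂ = 0.2269 − 0.1674 = 0.0595 ⇒ 0.06
exp(−qT) = exp(−0.036·0.3333) = 0.9881;  exp(−rT) = exp(−0.072·0.3333) = 0.9763
P = 332·0.9763·N(-0.06) − 336·0.9881·N(-0.23) = 332·0.9763·0.4761 − 336·0.9881·0.4090 = 154.3191 − 135.7887 = 18.5304

£18.53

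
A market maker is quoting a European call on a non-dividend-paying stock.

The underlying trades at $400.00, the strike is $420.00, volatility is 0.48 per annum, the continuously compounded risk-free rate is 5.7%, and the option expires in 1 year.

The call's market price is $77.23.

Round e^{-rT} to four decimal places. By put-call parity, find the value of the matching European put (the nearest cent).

$73.96

e^(−rT) = e^(−0.057·1) = 0.9446
Put-call parity: C − P = S − K·e^(−rT) = 400 − 420·0.9446 = 400 − 396.7320 = 3.2680
P = C − (C − P) = 77.23 − (3.2680) = 73.9620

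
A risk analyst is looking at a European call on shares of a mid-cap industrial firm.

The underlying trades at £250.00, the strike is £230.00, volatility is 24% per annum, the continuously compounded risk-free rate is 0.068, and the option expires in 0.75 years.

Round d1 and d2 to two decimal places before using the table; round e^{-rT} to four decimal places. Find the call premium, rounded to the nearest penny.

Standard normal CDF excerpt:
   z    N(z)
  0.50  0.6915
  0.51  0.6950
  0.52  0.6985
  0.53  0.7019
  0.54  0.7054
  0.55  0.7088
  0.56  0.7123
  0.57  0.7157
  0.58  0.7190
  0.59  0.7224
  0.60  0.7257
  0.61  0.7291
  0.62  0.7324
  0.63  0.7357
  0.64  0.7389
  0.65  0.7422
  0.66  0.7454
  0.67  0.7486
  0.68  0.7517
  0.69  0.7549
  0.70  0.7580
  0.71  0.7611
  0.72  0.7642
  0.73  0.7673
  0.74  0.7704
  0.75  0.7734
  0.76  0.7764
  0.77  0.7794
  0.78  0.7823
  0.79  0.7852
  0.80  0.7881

σ√T = 0.24·√0.75 = 0.2078
d₁ = [ln(250/230) + (0.068 + ½·0.24²)·0.75] / (σ√T) = (0.0834 + 0.0726) / 0.2078 = 0.7505 ≈ 0.75
d₂ = 0.7505 − 0.2078 = 0.5426 ≈ 0.54
exp(−rT) = exp(−0.068·0.75) = 0.9503
C = 250·N(0.75) − 230·0.9503·N(0.54) = 250·0.7734 − 230·0.9503·0.7054 = 193.3500 − 154.1786 = 39.1714

£39.17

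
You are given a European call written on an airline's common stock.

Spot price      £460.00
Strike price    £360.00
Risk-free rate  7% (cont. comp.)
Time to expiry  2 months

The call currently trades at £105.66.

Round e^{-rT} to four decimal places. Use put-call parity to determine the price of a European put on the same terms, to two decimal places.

exp(−rT) = exp(−0.07·0.1667) = 0.9884
Put-call parity: C − P = S − K·e^(−rT) = 460 − 360·0.9884 = 460 − 355.8240 = 104.1760
P = C − (C − P) = 105.66 − (104.1760) = 1.4840

£1.48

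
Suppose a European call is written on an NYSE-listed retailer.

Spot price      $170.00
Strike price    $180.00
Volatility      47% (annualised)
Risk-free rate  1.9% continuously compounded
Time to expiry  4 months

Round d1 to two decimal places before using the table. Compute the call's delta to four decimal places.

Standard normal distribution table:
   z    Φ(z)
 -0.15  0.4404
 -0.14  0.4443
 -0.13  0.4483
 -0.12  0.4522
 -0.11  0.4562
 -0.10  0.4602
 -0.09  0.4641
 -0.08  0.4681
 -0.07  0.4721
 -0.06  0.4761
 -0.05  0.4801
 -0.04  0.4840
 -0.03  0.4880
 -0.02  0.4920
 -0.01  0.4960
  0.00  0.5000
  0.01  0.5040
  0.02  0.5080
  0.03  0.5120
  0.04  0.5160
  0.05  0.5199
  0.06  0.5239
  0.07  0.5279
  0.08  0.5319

0.4801

T = 0.3333;  σ√T = 0.2714
d₁ = [ln(170/180) + (0.019 + 0.47²/2)·0.3333] / 0.2714 = [-0.0572 + 0.0431] / 0.2714 = -0.0516 ⇒ -0.05
N(d₁) = N(-0.05) = 0.4801
Δ_call = N(d₁) = 0.4801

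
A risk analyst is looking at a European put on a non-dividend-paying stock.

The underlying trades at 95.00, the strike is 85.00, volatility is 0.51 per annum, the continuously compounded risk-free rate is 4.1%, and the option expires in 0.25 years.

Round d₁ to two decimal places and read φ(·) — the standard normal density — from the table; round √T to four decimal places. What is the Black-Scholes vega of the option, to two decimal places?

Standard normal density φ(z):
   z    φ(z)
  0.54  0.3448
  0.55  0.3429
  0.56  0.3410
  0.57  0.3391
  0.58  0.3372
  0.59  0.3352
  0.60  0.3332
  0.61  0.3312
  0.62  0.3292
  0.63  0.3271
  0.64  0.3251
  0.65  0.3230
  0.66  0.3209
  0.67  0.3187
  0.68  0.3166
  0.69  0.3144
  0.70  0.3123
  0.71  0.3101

T = 0.25;  σ√T = 0.2550
d₁ = [ln(95/85) + (0.041 + 0.51²/2)·0.25] / 0.2550 = [0.1112 + 0.0428] / 0.2550 = 0.6039 ≈ 0.60
√T = √0.25 = 0.5000
φ(d₁) = φ(0.60) = 0.3332
vega = S·φ(d₁)·√T = 95·0.3332·0.5000 = 15.8270

15.83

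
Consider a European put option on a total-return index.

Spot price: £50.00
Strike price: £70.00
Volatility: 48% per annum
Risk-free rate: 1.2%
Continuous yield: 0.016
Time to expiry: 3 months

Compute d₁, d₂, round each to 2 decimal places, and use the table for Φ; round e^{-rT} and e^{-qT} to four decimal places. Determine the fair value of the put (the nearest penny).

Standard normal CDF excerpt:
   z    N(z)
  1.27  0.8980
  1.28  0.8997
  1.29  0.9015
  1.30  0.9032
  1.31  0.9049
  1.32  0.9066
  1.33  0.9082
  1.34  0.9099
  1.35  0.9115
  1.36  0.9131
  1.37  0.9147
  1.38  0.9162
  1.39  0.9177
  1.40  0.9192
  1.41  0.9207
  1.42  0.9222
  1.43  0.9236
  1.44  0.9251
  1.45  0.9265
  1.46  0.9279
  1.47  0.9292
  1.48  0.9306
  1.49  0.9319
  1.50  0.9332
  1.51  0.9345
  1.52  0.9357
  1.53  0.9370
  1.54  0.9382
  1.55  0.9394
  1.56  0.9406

σ√T = 0.48 × 0.5000 = 0.2400
ln(S/K) + (r − q + σ²/2)T = ln(50/70) + (0.012 − 0.016 + 0.48²/2)·0.25 = -0.3365 + 0.0278 = -0.3087
d₁ = -0.3087 / 0.2400 = -1.2861 ⇒ -1.29
d₂ = d₁ − σ√T = -1.2861 − 0.2400 = -1.5261 ⇒ -1.53
exp(−qT) = exp(−0.016·0.25) = 0.9960;  exp(−rT) = exp(−0.012·0.25) = 0.9970
N(−d₂) = N(1.53) = 0.9370;  N(−d₁) = N(1.29) = 0.9015
P = 70·0.9970·0.9370 − 50·0.9960·0.9015 = 65.3932 − 44.8947 = 20.4985

£20.50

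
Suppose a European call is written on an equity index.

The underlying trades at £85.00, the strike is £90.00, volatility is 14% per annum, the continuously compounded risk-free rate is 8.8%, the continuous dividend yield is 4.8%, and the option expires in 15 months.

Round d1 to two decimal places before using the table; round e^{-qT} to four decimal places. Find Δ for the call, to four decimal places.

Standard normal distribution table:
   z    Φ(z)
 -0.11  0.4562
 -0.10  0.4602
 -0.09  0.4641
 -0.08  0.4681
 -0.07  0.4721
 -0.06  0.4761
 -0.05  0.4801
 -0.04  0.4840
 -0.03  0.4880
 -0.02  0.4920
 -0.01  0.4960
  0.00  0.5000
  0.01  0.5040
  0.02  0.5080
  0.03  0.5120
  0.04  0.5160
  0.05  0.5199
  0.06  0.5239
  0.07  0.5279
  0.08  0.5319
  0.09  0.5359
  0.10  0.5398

0.4822

σ√T = 0.14·√1.25 = 0.1565
d₁ = [ln(85/90) + (0.088 − 0.048 + 0.14²/2)·1.25] / 0.1565 = [-0.0572 + 0.0622] / 0.1565 = 0.0325 ≈ 0.03
N(d₁) = N(0.03) = 0.5120
Δ_call = exp(−qT)·N(d₁) = 0.9418·0.5120 = 0.4822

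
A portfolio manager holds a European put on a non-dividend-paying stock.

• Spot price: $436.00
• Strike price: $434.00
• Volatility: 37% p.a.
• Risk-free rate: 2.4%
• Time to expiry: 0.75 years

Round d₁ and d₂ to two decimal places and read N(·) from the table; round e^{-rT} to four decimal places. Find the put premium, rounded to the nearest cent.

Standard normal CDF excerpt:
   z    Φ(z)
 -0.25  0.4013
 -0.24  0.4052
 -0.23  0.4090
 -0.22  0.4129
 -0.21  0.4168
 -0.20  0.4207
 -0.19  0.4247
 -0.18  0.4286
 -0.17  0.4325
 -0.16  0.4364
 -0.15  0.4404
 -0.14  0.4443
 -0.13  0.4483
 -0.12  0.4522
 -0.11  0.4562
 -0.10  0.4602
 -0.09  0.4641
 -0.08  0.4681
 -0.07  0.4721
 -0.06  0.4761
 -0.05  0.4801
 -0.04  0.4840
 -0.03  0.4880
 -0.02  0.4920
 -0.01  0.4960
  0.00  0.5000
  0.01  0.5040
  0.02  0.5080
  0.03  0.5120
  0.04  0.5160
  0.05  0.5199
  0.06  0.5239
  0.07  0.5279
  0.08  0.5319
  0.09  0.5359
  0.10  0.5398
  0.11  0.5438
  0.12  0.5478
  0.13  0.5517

σ√T = 0.37 × 0.8660 = 0.3204
d₁ = [ln(436/434) + (0.024 + ½·0.37²)·0.75] / (σ√T) = (0.0046 + 0.0693) / 0.3204 = 0.2307 which rounds to 0.23
d₂ = 0.2307 − 0.3204 = -0.0897 which rounds to -0.09
e^(−rT) = e^(−0.024·0.75) = 0.9822
P = 434·0.9822·N(0.09) − 436·N(-0.23) = 434·0.9822·0.5359 − 436·0.4090 = 228.4407 − 178.3240 = 50.1167

$50.12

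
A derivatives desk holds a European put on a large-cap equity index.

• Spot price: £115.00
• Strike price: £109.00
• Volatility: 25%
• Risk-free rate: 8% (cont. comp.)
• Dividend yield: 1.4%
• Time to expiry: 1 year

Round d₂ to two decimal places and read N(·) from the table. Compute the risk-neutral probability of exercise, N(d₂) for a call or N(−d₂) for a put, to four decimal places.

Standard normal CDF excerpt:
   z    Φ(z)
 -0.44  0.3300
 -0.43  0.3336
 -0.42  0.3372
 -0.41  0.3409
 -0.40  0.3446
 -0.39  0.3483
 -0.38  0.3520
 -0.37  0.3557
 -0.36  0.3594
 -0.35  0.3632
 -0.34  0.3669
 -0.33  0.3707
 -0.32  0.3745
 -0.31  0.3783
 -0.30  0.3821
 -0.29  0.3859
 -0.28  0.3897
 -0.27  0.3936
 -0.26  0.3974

0.3632

σ√T = 0.25·√1 = 0.2500
d₁ = [ln(115/109) + (0.08 − 0.014 + ½·0.25²)·1] / (σ√T) = (0.0536 + 0.0973) / 0.2500 = 0.6033 which rounds to 0.60
d₂ = 0.6033 − 0.2500 = 0.3533 which rounds to 0.35
Pr(exercise) under Q = N(−d₂) = N(-0.35) = 0.3632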